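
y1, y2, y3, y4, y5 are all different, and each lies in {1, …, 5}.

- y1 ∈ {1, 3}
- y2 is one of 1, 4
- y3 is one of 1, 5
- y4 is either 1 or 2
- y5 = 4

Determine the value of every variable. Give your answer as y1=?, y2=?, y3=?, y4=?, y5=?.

y1=3, y2=1, y3=5, y4=2, y5=4

y5 has just one choice, so y5 = 4. So y2 can't be 4.
y2 has just one choice, so y2 = 1. Eliminate 1 elsewhere: y1, y3, y4.
y3 has just one choice, so y3 = 5.
y4 has just one choice, so y4 = 2.
y1's domain is down to {3}, so y1 = 3.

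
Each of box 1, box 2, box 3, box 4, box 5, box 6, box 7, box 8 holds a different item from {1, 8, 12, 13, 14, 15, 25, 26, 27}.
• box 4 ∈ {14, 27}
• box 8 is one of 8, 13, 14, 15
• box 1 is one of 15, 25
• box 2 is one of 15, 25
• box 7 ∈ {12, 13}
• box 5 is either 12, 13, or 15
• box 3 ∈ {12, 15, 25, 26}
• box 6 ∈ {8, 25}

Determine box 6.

The 8 variables draw from only 8 values {8, 12, 13, 14, 15, 25, 26, 27}, so each is used; only box 3 can be 26, hence box 3 = 26.
The 7 still-open variables together cover exactly {8, 12, 13, 14, 15, 25, 27} — 7 values for 7 variables — and 27 appears only in box 4's list, so box 4 = 27.
The 6 still-open variables draw from only 6 values {8, 12, 13, 14, 15, 25}, so each is used; only box 8 can be 14, hence box 8 = 14.
The 5 still-open variables together cover exactly {8, 12, 13, 15, 25} — 5 values for 5 variables — and 8 appears only in box 6's list, so box 6 = 8.

8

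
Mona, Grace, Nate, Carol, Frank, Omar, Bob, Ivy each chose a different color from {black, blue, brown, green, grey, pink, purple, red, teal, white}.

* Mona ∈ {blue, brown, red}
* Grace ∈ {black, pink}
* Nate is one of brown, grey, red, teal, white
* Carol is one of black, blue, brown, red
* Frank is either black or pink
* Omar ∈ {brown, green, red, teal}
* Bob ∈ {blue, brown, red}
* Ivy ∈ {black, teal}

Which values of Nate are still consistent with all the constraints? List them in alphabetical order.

Grace and Frank between them cover only {black, pink} — a naked pair. Remove those values from Carol, Ivy.
Ivy must be teal (only option left). Eliminate teal elsewhere: Nate, Omar.
Mona, Carol, Bob between them cover only {blue, brown, red} — a naked triple. Remove those values from Nate, Omar.
That leaves Omar = green.
No further eliminations apply; Nate can still be any of grey, white.

grey, white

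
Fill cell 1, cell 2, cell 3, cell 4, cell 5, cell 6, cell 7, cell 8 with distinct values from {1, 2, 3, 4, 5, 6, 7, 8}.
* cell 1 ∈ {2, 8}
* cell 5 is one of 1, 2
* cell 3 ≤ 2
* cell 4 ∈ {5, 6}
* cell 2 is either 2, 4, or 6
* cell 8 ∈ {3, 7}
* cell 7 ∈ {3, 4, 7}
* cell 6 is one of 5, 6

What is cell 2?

4

The 8 variables together cover exactly {1, 2, 3, 4, 5, 6, 7, 8} — 8 values for 8 variables — and 8 appears only in cell 1's list, so cell 1 = 8.
The 2 variables cell 3 and cell 5 are confined to {1, 2}, which locks those values in; drop them from cell 2.
cell 4 and cell 6 between them cover only {5, 6} — a naked pair. Remove those values from cell 2.
So cell 2 = 4.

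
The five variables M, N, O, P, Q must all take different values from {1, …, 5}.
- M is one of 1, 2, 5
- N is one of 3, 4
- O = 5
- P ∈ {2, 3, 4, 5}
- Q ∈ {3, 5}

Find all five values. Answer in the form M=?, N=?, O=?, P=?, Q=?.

M=1, N=4, O=5, P=2, Q=3

O must be 5 (only option left). Eliminate 5 elsewhere: M, P, Q.
That leaves Q = 3. Strike 3 from N, P.
That leaves N = 4. So P can't be 4.
P has just one choice, so P = 2. Strike 2 from M.
M must be 1 (only option left).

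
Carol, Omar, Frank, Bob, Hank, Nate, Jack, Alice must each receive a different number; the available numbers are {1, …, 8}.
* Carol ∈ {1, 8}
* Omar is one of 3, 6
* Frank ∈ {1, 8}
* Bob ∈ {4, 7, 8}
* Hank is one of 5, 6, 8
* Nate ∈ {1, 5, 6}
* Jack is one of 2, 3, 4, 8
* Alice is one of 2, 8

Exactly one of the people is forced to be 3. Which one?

Omar

The 8 variables together cover exactly {1, 2, 3, 4, 5, 6, 7, 8} — 8 values for 8 variables — and 7 appears only in Bob's list, so Bob = 7.
Among the 7 still-open variables, 4 fits only Jack (and all 7 values in {1, 2, 3, 4, 5, 6, 8} must be used), so Jack = 4.
Among the 6 still-open variables, 2 fits only Alice (and all 6 values in {1, 2, 3, 5, 6, 8} must be used), so Alice = 2.
The 5 still-open variables draw from only 5 values {1, 3, 5, 6, 8}, so each is used; only Omar can be 3, hence Omar = 3.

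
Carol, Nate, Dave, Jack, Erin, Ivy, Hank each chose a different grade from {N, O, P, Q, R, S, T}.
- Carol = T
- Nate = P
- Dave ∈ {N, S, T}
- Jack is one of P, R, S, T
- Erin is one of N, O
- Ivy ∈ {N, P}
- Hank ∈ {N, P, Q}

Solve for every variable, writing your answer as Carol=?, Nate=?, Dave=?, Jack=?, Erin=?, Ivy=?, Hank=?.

Carol has just one choice, so Carol = T. Eliminate T elsewhere: Dave, Jack.
Nate has just one choice, so Nate = P. Eliminate P elsewhere: Jack, Ivy, Hank.
Ivy must be N (only option left). Eliminate N elsewhere: Dave, Erin, Hank.
Hank's domain is down to {Q}, so Hank = Q.
Dave has just one choice, so Dave = S. So Jack can't be S.
Jack has just one choice, so Jack = R.
Erin has just one choice, so Erin = O.

Carol=T, Nate=P, Dave=S, Jack=R, Erin=O, Ivy=N, Hank=Q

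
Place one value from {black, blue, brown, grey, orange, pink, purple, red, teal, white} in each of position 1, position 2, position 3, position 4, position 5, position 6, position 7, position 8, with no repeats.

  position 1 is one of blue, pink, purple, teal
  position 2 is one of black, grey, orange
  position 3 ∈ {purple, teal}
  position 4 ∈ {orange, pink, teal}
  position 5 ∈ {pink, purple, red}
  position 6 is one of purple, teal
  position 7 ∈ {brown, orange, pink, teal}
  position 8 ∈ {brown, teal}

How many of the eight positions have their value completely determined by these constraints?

position 3 and position 6 share exactly the 2 values {purple, teal}; by pigeonhole those values go to them, so strike purple, teal from position 1, position 4, position 5, position 7, position 8.
position 8 has just one choice, so position 8 = brown. Strike brown from position 7.
position 4 and position 7 between them cover only {orange, pink} — a naked pair. Remove those values from position 1, position 2, position 5.
position 1 must be blue (only option left).
position 5's domain is down to {red}, so position 5 = red.
Determined: position 1=blue, position 5=red, position 8=brown. The other positions each still have more than one consistent value. That makes 3.

3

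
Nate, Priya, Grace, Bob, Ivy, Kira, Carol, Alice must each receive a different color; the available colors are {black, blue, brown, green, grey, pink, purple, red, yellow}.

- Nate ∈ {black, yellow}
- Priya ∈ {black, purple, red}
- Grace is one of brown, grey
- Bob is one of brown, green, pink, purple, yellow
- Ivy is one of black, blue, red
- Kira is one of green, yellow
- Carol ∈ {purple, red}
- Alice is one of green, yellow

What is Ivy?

Kira and Alice between them cover only {green, yellow} — a naked pair. Remove those values from Nate, Bob.
Nate has just one choice, so Nate = black. So Priya, Ivy can't be black.
Priya and Carol share exactly the 2 values {purple, red}; by pigeonhole those values go to them, so strike purple, red from Bob, Ivy.
So Ivy = blue.

blue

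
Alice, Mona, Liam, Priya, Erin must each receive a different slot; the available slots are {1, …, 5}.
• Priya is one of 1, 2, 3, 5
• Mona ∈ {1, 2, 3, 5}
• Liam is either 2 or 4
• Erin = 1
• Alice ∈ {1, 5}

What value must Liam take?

Erin's domain is down to {1}, so Erin = 1. Eliminate 1 elsewhere: Alice, Mona, Priya.
That leaves Alice = 5. Eliminate 5 elsewhere: Mona, Priya.
Among the 3 still-open variables, 4 fits only Liam (and all 3 values in {2, 3, 4} must be used), so Liam = 4.

4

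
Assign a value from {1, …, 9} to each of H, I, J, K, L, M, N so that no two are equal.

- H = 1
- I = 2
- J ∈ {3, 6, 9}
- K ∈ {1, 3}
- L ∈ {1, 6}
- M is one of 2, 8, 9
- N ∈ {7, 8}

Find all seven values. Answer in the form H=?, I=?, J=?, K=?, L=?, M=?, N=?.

H's domain is down to {1}, so H = 1. Strike 1 from K, L.
That leaves I = 2. Eliminate 2 elsewhere: M.
K's domain is down to {3}, so K = 3. So J can't be 3.
That leaves L = 6. Eliminate 6 elsewhere: J.
J's domain is down to {9}, so J = 9. Strike 9 from M.
M's domain is down to {8}, so M = 8. Eliminate 8 elsewhere: N.
N has just one choice, so N = 7.

H=1, I=2, J=9, K=3, L=6, M=8, N=7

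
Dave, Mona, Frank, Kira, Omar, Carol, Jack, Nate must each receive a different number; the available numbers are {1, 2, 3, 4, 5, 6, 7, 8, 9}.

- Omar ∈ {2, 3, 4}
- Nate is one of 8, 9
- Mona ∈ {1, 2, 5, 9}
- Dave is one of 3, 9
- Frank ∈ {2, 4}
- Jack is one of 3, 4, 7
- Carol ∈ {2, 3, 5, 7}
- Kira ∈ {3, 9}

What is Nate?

8

Among the 8 variables, 1 fits only Mona (and all 8 values in {1, 2, 3, 4, 5, 7, 8, 9} must be used), so Mona = 1.
Among the 7 still-open variables, 5 fits only Carol (and all 7 values in {2, 3, 4, 5, 7, 8, 9} must be used), so Carol = 5.
Among the 6 still-open variables, 7 fits only Jack (and all 6 values in {2, 3, 4, 7, 8, 9} must be used), so Jack = 7.
The 5 still-open variables together cover exactly {2, 3, 4, 8, 9} — 5 values for 5 variables — and 8 appears only in Nate's list, so Nate = 8.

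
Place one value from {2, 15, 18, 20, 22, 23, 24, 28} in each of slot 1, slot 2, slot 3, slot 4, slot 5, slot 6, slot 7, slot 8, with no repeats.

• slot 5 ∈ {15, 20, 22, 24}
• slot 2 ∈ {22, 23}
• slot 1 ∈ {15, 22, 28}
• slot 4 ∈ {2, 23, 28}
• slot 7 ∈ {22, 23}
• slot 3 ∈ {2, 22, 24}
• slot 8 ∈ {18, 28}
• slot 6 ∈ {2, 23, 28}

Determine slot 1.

15

The 8 variables together cover exactly {2, 15, 18, 20, 22, 23, 24, 28} — 8 values for 8 variables — and 18 appears only in slot 8's list, so slot 8 = 18.
The 7 still-open variables together cover exactly {2, 15, 20, 22, 23, 24, 28} — 7 values for 7 variables — and 20 appears only in slot 5's list, so slot 5 = 20.
The 6 still-open variables draw from only 6 values {2, 15, 22, 23, 24, 28}, so each is used; only slot 1 can be 15, hence slot 1 = 15.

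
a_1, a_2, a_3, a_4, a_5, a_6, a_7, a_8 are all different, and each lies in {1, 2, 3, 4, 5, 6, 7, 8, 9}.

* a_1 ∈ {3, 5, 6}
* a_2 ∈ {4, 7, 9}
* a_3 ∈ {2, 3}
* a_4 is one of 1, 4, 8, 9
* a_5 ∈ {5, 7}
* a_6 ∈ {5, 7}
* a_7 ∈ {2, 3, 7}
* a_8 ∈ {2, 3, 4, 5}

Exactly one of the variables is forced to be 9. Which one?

a_5 and a_6 between them cover only {5, 7} — a naked pair. Remove those values from a_1, a_2, a_7, a_8.
The 2 variables a_3 and a_7 are confined to {2, 3}, which locks those values in; drop them from a_1, a_8.
a_1's domain is down to {6}, so a_1 = 6.
a_8 must be 4 (only option left). So a_2, a_4 can't be 4.
So 9 goes to a_2.

a_2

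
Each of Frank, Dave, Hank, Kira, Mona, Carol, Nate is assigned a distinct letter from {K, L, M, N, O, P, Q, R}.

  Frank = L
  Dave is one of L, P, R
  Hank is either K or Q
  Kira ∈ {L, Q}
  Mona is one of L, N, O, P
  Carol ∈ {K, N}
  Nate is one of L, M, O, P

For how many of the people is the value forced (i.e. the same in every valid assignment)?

4

Frank's domain is down to {L}, so Frank = L. So Dave, Kira, Mona, Nate can't be L.
That leaves Kira = Q. Remove Q from Hank.
Hank has just one choice, so Hank = K. So Carol can't be K.
That leaves Carol = N. Remove N from Mona.
Determined: Frank=L, Hank=K, Kira=Q, Carol=N. The other people each still have more than one consistent value. That makes 4.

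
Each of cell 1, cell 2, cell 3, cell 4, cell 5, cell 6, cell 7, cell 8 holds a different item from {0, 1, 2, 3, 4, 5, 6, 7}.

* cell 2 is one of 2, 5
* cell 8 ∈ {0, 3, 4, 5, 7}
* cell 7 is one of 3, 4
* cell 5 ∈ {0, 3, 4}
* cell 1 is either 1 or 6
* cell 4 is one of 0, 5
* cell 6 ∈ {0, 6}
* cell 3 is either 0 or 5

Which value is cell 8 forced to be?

7

The 8 variables together cover exactly {0, 1, 2, 3, 4, 5, 6, 7} — 8 values for 8 variables — and 1 appears only in cell 1's list, so cell 1 = 1.
The 7 still-open variables draw from only 7 values {0, 2, 3, 4, 5, 6, 7}, so each is used; only cell 2 can be 2, hence cell 2 = 2.
The 6 still-open variables together cover exactly {0, 3, 4, 5, 6, 7} — 6 values for 6 variables — and 6 appears only in cell 6's list, so cell 6 = 6.
The 5 still-open variables together cover exactly {0, 3, 4, 5, 7} — 5 values for 5 variables — and 7 appears only in cell 8's list, so cell 8 = 7.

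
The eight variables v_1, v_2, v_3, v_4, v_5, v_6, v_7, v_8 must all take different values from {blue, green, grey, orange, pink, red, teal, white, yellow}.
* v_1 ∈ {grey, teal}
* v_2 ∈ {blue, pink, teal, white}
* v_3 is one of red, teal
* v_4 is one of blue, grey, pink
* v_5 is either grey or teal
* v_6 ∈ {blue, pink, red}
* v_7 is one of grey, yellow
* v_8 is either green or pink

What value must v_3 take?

red

The 8 variables draw from only 8 values {blue, green, grey, pink, red, teal, white, yellow}, so each is used; only v_8 can be green, hence v_8 = green.
The 7 still-open variables draw from only 7 values {blue, grey, pink, red, teal, white, yellow}, so each is used; only v_2 can be white, hence v_2 = white.
The 6 still-open variables together cover exactly {blue, grey, pink, red, teal, yellow} — 6 values for 6 variables — and yellow appears only in v_7's list, so v_7 = yellow.
v_1 and v_5 share exactly the 2 values {grey, teal}; by pigeonhole those values go to them, so strike grey, teal from v_3, v_4.
So v_3 = red.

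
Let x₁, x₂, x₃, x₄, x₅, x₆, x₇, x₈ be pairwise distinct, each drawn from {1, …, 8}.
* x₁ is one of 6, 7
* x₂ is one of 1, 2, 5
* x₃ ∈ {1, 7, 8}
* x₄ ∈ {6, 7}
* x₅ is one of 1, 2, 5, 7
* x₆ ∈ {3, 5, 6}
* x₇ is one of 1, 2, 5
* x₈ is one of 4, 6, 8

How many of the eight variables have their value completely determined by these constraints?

3

Among the 8 variables, 3 fits only x₆ (and all 8 values in {1, 2, 3, 4, 5, 6, 7, 8} must be used), so x₆ = 3.
The 7 still-open variables together cover exactly {1, 2, 4, 5, 6, 7, 8} — 7 values for 7 variables — and 4 appears only in x₈'s list, so x₈ = 4.
The 6 still-open variables together cover exactly {1, 2, 5, 6, 7, 8} — 6 values for 6 variables — and 8 appears only in x₃'s list, so x₃ = 8.
The 2 variables x₁ and x₄ are confined to {6, 7}, which locks those values in; drop them from x₅.
Determined: x₃=8, x₆=3, x₈=4. The other variables each still have more than one consistent value. That makes 3.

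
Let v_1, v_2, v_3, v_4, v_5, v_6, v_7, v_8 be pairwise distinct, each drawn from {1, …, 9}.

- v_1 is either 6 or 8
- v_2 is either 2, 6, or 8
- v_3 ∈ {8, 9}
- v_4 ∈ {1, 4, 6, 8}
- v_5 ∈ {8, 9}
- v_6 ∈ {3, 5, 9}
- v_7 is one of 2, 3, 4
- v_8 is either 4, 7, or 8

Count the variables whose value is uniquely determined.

v_3 and v_5 between them cover only {8, 9} — a naked pair. Remove those values from v_1, v_2, v_4, v_6, v_8.
That leaves v_1 = 6. So v_2, v_4 can't be 6.
v_2 has just one choice, so v_2 = 2. Eliminate 2 elsewhere: v_7.
Determined: v_1=6, v_2=2. The other variables each still have more than one consistent value. That makes 2.

2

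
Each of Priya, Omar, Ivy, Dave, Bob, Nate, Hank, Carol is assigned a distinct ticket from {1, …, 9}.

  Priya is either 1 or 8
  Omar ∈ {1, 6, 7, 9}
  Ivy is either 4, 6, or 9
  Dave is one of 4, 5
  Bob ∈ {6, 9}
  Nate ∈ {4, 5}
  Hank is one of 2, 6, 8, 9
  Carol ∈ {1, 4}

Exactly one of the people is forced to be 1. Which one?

The 8 variables draw from only 8 values {1, 2, 4, 5, 6, 7, 8, 9}, so each is used; only Hank can be 2, hence Hank = 2.
Among the 7 still-open variables, 7 fits only Omar (and all 7 values in {1, 4, 5, 6, 7, 8, 9} must be used), so Omar = 7.
The 6 still-open variables together cover exactly {1, 4, 5, 6, 8, 9} — 6 values for 6 variables — and 8 appears only in Priya's list, so Priya = 8.
The 5 still-open variables draw from only 5 values {1, 4, 5, 6, 9}, so each is used; only Carol can be 1, hence Carol = 1.

Carol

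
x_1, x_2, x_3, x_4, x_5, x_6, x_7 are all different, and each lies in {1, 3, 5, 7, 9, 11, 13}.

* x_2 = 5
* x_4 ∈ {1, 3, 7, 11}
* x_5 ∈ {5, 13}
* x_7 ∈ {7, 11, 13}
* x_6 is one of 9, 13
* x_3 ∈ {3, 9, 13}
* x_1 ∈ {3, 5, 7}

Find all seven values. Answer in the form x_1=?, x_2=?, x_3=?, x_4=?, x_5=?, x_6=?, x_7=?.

x_1=7, x_2=5, x_3=3, x_4=1, x_5=13, x_6=9, x_7=11

x_2 has just one choice, so x_2 = 5. Eliminate 5 elsewhere: x_1, x_5.
x_5 has just one choice, so x_5 = 13. Eliminate 13 elsewhere: x_3, x_6, x_7.
x_6 must be 9 (only option left). So x_3 can't be 9.
That leaves x_3 = 3. Strike 3 from x_1, x_4.
x_1 has just one choice, so x_1 = 7. Strike 7 from x_4, x_7.
x_7 must be 11 (only option left). Eliminate 11 elsewhere: x_4.
x_4's domain is down to {1}, so x_4 = 1.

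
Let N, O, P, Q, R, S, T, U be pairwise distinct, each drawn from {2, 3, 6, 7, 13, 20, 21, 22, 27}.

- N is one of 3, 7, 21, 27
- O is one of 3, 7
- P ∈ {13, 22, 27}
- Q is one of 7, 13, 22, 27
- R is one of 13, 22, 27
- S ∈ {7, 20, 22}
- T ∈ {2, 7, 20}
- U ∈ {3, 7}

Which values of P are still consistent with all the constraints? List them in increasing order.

13, 22, 27

The 8 variables draw from only 8 values {2, 3, 7, 13, 20, 21, 22, 27}, so each is used; only T can be 2, hence T = 2.
The 7 still-open variables draw from only 7 values {3, 7, 13, 20, 21, 22, 27}, so each is used; only S can be 20, hence S = 20.
The 6 still-open variables together cover exactly {3, 7, 13, 21, 22, 27} — 6 values for 6 variables — and 21 appears only in N's list, so N = 21.
The 2 variables O and U are confined to {3, 7}, which locks those values in; drop them from Q.
No further eliminations apply; P can still be any of 13, 22, 27.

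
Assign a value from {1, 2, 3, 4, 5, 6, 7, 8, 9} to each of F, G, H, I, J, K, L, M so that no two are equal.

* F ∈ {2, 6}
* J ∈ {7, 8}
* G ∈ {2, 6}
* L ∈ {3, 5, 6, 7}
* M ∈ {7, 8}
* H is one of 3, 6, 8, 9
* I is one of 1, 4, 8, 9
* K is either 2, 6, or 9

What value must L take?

5

The 2 variables F and G are confined to {2, 6}, which locks those values in; drop them from H, K, L.
K's domain is down to {9}, so K = 9. So H, I can't be 9.
J and M between them cover only {7, 8} — a naked pair. Remove those values from H, I, L.
That leaves H = 3. Remove 3 from L.
So L = 5.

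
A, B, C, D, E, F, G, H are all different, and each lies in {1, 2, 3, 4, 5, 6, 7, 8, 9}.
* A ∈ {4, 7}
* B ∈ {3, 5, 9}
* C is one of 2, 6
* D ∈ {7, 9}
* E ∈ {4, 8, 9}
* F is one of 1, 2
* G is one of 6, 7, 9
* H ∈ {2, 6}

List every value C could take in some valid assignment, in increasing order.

The 2 variables C and H are confined to {2, 6}, which locks those values in; drop them from F, G.
F has just one choice, so F = 1.
D and G share exactly the 2 values {7, 9}; by pigeonhole those values go to them, so strike 7, 9 from A, B, E.
A's domain is down to {4}, so A = 4. Eliminate 4 elsewhere: E.
E's domain is down to {8}, so E = 8.
No further eliminations apply; C can still be any of 2, 6.

2, 6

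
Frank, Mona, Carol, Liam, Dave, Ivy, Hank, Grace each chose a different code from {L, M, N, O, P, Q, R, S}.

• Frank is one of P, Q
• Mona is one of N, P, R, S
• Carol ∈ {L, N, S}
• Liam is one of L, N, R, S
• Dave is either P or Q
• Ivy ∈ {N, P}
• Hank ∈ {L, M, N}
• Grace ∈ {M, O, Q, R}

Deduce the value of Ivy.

N

The 8 variables draw from only 8 values {L, M, N, O, P, Q, R, S}, so each is used; only Grace can be O, hence Grace = O.
The 7 still-open variables together cover exactly {L, M, N, P, Q, R, S} — 7 values for 7 variables — and M appears only in Hank's list, so Hank = M.
Frank and Dave between them cover only {P, Q} — a naked pair. Remove those values from Mona, Ivy.
So Ivy = N.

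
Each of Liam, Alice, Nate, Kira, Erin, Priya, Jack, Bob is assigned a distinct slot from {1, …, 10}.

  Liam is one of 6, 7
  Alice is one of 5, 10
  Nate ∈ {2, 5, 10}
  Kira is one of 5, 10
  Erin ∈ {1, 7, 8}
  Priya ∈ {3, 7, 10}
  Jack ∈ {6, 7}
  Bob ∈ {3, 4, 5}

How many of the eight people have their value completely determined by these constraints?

3

Liam and Jack between them cover only {6, 7} — a naked pair. Remove those values from Erin, Priya.
Alice and Kira between them cover only {5, 10} — a naked pair. Remove those values from Nate, Priya, Bob.
Nate's domain is down to {2}, so Nate = 2.
Priya has just one choice, so Priya = 3. Remove 3 from Bob.
That leaves Bob = 4.
Determined: Nate=2, Priya=3, Bob=4. The other people each still have more than one consistent value. That makes 3.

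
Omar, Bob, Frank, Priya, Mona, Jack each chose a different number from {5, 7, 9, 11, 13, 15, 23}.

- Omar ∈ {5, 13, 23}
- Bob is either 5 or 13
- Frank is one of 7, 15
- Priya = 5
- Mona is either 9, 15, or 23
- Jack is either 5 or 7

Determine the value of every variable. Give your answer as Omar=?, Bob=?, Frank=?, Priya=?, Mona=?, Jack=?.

Priya's domain is down to {5}, so Priya = 5. Remove 5 from Omar, Bob, Jack.
Jack's domain is down to {7}, so Jack = 7. Remove 7 from Frank.
Bob must be 13 (only option left). Remove 13 from Omar.
Frank's domain is down to {15}, so Frank = 15. So Mona can't be 15.
Omar has just one choice, so Omar = 23. Remove 23 from Mona.
Mona has just one choice, so Mona = 9.

Omar=23, Bob=13, Frank=15, Priya=5, Mona=9, Jack=7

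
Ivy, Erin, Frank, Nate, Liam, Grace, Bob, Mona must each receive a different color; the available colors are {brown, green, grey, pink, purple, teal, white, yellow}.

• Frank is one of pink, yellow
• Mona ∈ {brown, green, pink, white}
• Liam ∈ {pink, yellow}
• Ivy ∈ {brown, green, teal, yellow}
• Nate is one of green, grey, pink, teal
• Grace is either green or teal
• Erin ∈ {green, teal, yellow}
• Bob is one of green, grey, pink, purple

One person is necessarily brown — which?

Ivy

The 8 variables draw from only 8 values {brown, green, grey, pink, purple, teal, white, yellow}, so each is used; only Bob can be purple, hence Bob = purple.
The 7 still-open variables draw from only 7 values {brown, green, grey, pink, teal, white, yellow}, so each is used; only Nate can be grey, hence Nate = grey.
Among the 6 still-open variables, white fits only Mona (and all 6 values in {brown, green, pink, teal, white, yellow} must be used), so Mona = white.
The 5 still-open variables draw from only 5 values {brown, green, pink, teal, yellow}, so each is used; only Ivy can be brown, hence Ivy = brown.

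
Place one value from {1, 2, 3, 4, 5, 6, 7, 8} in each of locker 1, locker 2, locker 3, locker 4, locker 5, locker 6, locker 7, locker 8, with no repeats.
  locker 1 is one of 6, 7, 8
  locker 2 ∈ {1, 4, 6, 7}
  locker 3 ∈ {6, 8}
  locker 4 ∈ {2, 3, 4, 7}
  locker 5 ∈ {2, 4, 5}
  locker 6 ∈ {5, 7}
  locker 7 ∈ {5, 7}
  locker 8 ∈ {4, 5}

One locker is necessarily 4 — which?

The 8 variables draw from only 8 values {1, 2, 3, 4, 5, 6, 7, 8}, so each is used; only locker 2 can be 1, hence locker 2 = 1.
The 7 still-open variables together cover exactly {2, 3, 4, 5, 6, 7, 8} — 7 values for 7 variables — and 3 appears only in locker 4's list, so locker 4 = 3.
The 6 still-open variables together cover exactly {2, 4, 5, 6, 7, 8} — 6 values for 6 variables — and 2 appears only in locker 5's list, so locker 5 = 2.
The 5 still-open variables draw from only 5 values {4, 5, 6, 7, 8}, so each is used; only locker 8 can be 4, hence locker 8 = 4.

locker 8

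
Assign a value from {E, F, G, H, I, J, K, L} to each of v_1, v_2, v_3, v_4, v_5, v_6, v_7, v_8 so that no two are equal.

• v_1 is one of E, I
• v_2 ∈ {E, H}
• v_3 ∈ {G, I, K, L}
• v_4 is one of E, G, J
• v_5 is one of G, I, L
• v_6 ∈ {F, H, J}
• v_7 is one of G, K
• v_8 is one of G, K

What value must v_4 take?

J

The 8 variables together cover exactly {E, F, G, H, I, J, K, L} — 8 values for 8 variables — and F appears only in v_6's list, so v_6 = F.
The 7 still-open variables draw from only 7 values {E, G, H, I, J, K, L}, so each is used; only v_2 can be H, hence v_2 = H.
Among the 6 still-open variables, J fits only v_4 (and all 6 values in {E, G, I, J, K, L} must be used), so v_4 = J.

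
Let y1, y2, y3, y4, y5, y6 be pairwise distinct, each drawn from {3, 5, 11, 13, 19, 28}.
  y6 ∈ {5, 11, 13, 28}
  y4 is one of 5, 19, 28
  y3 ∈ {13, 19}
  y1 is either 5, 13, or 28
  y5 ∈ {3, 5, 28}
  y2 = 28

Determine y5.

3

y2's domain is down to {28}, so y2 = 28. Strike 28 from y1, y4, y5, y6.
Among the 5 still-open variables, 3 fits only y5 (and all 5 values in {3, 5, 11, 13, 19} must be used), so y5 = 3.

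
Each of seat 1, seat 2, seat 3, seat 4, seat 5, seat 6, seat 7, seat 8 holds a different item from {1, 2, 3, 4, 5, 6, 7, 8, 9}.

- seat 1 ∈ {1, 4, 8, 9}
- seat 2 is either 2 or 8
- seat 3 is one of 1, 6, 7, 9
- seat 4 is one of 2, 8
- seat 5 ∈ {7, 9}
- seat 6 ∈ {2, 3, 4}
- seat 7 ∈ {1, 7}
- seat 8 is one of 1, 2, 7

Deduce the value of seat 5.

9

The 8 variables draw from only 8 values {1, 2, 3, 4, 6, 7, 8, 9}, so each is used; only seat 6 can be 3, hence seat 6 = 3.
The 7 still-open variables together cover exactly {1, 2, 4, 6, 7, 8, 9} — 7 values for 7 variables — and 4 appears only in seat 1's list, so seat 1 = 4.
The 6 still-open variables draw from only 6 values {1, 2, 6, 7, 8, 9}, so each is used; only seat 3 can be 6, hence seat 3 = 6.
The 5 still-open variables together cover exactly {1, 2, 7, 8, 9} — 5 values for 5 variables — and 9 appears only in seat 5's list, so seat 5 = 9.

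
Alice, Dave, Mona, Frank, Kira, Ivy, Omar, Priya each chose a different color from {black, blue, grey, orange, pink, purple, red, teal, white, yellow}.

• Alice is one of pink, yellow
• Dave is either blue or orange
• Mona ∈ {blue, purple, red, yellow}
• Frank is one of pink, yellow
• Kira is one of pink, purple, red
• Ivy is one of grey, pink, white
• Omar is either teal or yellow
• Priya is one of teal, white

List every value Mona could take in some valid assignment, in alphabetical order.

blue, purple, red

Alice and Frank share exactly the 2 values {pink, yellow}; by pigeonhole those values go to them, so strike pink, yellow from Mona, Kira, Ivy, Omar.
Omar must be teal (only option left). Strike teal from Priya.
Priya must be white (only option left). Remove white from Ivy.
That leaves Ivy = grey.
No further eliminations apply; Mona can still be any of blue, purple, red.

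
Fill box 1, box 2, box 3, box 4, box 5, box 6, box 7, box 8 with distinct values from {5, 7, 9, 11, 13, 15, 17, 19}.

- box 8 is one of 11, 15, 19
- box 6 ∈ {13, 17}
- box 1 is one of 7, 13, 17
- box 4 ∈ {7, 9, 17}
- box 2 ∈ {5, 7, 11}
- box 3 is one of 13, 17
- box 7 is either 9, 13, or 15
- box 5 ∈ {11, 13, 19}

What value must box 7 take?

15

The 8 variables draw from only 8 values {5, 7, 9, 11, 13, 15, 17, 19}, so each is used; only box 2 can be 5, hence box 2 = 5.
The 2 variables box 3 and box 6 are confined to {13, 17}, which locks those values in; drop them from box 1, box 4, box 5, box 7.
box 1 must be 7 (only option left). Remove 7 from box 4.
box 4's domain is down to {9}, so box 4 = 9. Strike 9 from box 7.
So box 7 = 15.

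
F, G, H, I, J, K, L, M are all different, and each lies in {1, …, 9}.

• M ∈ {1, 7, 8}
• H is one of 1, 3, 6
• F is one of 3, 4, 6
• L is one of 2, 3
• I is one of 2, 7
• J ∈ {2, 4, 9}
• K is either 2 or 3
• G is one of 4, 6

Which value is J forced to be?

9

The 8 variables draw from only 8 values {1, 2, 3, 4, 6, 7, 8, 9}, so each is used; only M can be 8, hence M = 8.
Among the 7 still-open variables, 1 fits only H (and all 7 values in {1, 2, 3, 4, 6, 7, 9} must be used), so H = 1.
Among the 6 still-open variables, 7 fits only I (and all 6 values in {2, 3, 4, 6, 7, 9} must be used), so I = 7.
The 5 still-open variables draw from only 5 values {2, 3, 4, 6, 9}, so each is used; only J can be 9, hence J = 9.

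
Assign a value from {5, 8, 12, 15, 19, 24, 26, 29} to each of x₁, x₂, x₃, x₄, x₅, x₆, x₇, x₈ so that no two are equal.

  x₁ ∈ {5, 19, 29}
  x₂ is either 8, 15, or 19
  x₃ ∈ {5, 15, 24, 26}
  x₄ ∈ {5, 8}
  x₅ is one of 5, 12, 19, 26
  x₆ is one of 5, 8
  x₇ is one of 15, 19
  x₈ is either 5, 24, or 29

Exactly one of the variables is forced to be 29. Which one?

x₁

Among the 8 variables, 12 fits only x₅ (and all 8 values in {5, 8, 12, 15, 19, 24, 26, 29} must be used), so x₅ = 12.
Among the 7 still-open variables, 26 fits only x₃ (and all 7 values in {5, 8, 15, 19, 24, 26, 29} must be used), so x₃ = 26.
The 6 still-open variables draw from only 6 values {5, 8, 15, 19, 24, 29}, so each is used; only x₈ can be 24, hence x₈ = 24.
The 5 still-open variables draw from only 5 values {5, 8, 15, 19, 29}, so each is used; only x₁ can be 29, hence x₁ = 29.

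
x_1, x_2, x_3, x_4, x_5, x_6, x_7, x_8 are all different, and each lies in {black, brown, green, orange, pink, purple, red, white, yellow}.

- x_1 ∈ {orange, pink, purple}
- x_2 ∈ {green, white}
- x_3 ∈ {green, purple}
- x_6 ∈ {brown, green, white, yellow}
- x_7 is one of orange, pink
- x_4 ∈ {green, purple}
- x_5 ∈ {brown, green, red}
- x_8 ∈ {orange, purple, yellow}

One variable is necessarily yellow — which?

The 8 variables draw from only 8 values {brown, green, orange, pink, purple, red, white, yellow}, so each is used; only x_5 can be red, hence x_5 = red.
The 7 still-open variables draw from only 7 values {brown, green, orange, pink, purple, white, yellow}, so each is used; only x_6 can be brown, hence x_6 = brown.
The 6 still-open variables draw from only 6 values {green, orange, pink, purple, white, yellow}, so each is used; only x_2 can be white, hence x_2 = white.
The 5 still-open variables together cover exactly {green, orange, pink, purple, yellow} — 5 values for 5 variables — and yellow appears only in x_8's list, so x_8 = yellow.

x_8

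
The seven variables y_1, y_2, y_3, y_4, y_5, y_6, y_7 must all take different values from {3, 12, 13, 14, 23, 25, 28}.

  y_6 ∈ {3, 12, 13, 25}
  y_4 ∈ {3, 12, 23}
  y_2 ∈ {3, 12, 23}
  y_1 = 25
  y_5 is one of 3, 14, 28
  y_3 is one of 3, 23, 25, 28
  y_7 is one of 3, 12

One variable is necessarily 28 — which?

y_1 has just one choice, so y_1 = 25. So y_3, y_6 can't be 25.
The 6 still-open variables together cover exactly {3, 12, 13, 14, 23, 28} — 6 values for 6 variables — and 13 appears only in y_6's list, so y_6 = 13.
Among the 5 still-open variables, 14 fits only y_5 (and all 5 values in {3, 12, 14, 23, 28} must be used), so y_5 = 14.
Among the 4 still-open variables, 28 fits only y_3 (and all 4 values in {3, 12, 23, 28} must be used), so y_3 = 28.

y_3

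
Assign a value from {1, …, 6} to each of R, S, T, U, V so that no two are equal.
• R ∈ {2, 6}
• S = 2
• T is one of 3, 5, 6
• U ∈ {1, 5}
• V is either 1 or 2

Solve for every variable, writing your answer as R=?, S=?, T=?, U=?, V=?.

R=6, S=2, T=3, U=5, V=1

S must be 2 (only option left). Remove 2 from R, V.
V has just one choice, so V = 1. So U can't be 1.
R must be 6 (only option left). So T can't be 6.
That leaves U = 5. So T can't be 5.
T has just one choice, so T = 3.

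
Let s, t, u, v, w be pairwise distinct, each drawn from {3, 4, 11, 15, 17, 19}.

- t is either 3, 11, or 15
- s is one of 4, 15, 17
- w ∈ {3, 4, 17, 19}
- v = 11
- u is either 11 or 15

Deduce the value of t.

3

v must be 11 (only option left). Eliminate 11 elsewhere: t, u.
That leaves u = 15. Remove 15 from s, t.
So t = 3.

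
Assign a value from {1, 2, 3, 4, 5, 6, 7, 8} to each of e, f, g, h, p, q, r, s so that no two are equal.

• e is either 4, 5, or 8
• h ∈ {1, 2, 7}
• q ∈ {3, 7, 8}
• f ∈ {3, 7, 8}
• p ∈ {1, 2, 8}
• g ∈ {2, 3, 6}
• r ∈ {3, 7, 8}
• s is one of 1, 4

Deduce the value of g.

The 8 variables together cover exactly {1, 2, 3, 4, 5, 6, 7, 8} — 8 values for 8 variables — and 5 appears only in e's list, so e = 5.
Among the 7 still-open variables, 4 fits only s (and all 7 values in {1, 2, 3, 4, 6, 7, 8} must be used), so s = 4.
Among the 6 still-open variables, 6 fits only g (and all 6 values in {1, 2, 3, 6, 7, 8} must be used), so g = 6.

6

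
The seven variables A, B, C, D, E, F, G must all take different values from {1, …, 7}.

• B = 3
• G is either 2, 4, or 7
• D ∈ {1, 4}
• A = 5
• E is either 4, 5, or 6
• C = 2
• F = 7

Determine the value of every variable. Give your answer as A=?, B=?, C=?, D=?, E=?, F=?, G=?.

A=5, B=3, C=2, D=1, E=6, F=7, G=4

A must be 5 (only option left). So E can't be 5.
That leaves B = 3.
C must be 2 (only option left). Eliminate 2 elsewhere: G.
F's domain is down to {7}, so F = 7. So G can't be 7.
G's domain is down to {4}, so G = 4. Strike 4 from D, E.
D must be 1 (only option left).
E has just one choice, so E = 6.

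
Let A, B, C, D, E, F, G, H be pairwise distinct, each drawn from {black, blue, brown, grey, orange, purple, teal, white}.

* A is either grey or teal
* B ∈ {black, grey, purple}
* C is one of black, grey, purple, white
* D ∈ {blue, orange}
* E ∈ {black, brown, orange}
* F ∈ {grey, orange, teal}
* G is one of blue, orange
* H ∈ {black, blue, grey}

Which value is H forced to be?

The 8 variables draw from only 8 values {black, blue, brown, grey, orange, purple, teal, white}, so each is used; only E can be brown, hence E = brown.
Among the 7 still-open variables, white fits only C (and all 7 values in {black, blue, grey, orange, purple, teal, white} must be used), so C = white.
The 6 still-open variables together cover exactly {black, blue, grey, orange, purple, teal} — 6 values for 6 variables — and purple appears only in B's list, so B = purple.
The 5 still-open variables draw from only 5 values {black, blue, grey, orange, teal}, so each is used; only H can be black, hence H = black.

black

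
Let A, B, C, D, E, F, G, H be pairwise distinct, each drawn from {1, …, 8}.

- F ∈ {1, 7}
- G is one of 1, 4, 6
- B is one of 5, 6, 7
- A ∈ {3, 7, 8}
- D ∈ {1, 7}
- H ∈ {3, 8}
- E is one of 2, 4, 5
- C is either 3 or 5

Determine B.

6

The 8 variables draw from only 8 values {1, 2, 3, 4, 5, 6, 7, 8}, so each is used; only E can be 2, hence E = 2.
The 7 still-open variables together cover exactly {1, 3, 4, 5, 6, 7, 8} — 7 values for 7 variables — and 4 appears only in G's list, so G = 4.
Among the 6 still-open variables, 6 fits only B (and all 6 values in {1, 3, 5, 6, 7, 8} must be used), so B = 6.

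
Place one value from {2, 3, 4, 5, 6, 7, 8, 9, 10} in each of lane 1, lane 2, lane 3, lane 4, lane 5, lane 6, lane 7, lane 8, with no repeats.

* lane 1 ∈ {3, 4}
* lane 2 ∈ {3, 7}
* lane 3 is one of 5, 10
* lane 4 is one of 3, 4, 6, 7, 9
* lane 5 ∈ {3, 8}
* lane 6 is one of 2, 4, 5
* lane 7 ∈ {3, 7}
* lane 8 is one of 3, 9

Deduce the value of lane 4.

6

lane 2 and lane 7 between them cover only {3, 7} — a naked pair. Remove those values from lane 1, lane 4, lane 5, lane 8.
lane 1 has just one choice, so lane 1 = 4. Remove 4 from lane 4, lane 6.
lane 5 must be 8 (only option left).
lane 8 must be 9 (only option left). Eliminate 9 elsewhere: lane 4.
So lane 4 = 6.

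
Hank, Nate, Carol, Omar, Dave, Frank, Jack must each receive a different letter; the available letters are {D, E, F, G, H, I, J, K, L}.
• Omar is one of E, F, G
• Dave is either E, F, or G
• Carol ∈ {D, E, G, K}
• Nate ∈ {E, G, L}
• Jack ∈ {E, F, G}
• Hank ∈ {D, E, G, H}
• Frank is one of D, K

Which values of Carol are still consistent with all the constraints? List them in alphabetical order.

The 7 variables together cover exactly {D, E, F, G, H, K, L} — 7 values for 7 variables — and H appears only in Hank's list, so Hank = H.
Among the 6 still-open variables, L fits only Nate (and all 6 values in {D, E, F, G, K, L} must be used), so Nate = L.
Omar, Dave, Jack between them cover only {E, F, G} — a naked triple. Remove those values from Carol.
No further eliminations apply; Carol can still be any of D, K.

D, K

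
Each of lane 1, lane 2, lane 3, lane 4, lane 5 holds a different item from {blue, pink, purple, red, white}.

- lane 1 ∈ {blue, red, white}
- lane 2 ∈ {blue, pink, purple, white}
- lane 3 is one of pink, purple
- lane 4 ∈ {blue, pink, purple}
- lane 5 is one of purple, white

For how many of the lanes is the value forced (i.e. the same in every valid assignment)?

1

The 5 variables draw from only 5 values {blue, pink, purple, red, white}, so each is used; only lane 1 can be red, hence lane 1 = red.
Determined: lane 1=red. The other lanes each still have more than one consistent value. That makes 1.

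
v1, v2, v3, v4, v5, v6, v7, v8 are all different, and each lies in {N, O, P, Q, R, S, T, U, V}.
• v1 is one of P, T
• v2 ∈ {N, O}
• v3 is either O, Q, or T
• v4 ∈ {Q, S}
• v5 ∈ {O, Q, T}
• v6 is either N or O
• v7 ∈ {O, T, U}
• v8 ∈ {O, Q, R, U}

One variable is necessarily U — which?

The 8 variables together cover exactly {N, O, P, Q, R, S, T, U} — 8 values for 8 variables — and P appears only in v1's list, so v1 = P.
The 7 still-open variables together cover exactly {N, O, Q, R, S, T, U} — 7 values for 7 variables — and R appears only in v8's list, so v8 = R.
Among the 6 still-open variables, S fits only v4 (and all 6 values in {N, O, Q, S, T, U} must be used), so v4 = S.
The 5 still-open variables draw from only 5 values {N, O, Q, T, U}, so each is used; only v7 can be U, hence v7 = U.

v7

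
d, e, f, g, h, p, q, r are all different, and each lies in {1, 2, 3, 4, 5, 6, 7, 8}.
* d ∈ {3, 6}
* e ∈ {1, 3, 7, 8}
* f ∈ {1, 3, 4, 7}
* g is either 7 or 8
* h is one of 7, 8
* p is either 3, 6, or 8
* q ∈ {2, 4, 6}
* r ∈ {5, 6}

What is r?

5

Among the 8 variables, 2 fits only q (and all 8 values in {1, 2, 3, 4, 5, 6, 7, 8} must be used), so q = 2.
The 7 still-open variables draw from only 7 values {1, 3, 4, 5, 6, 7, 8}, so each is used; only f can be 4, hence f = 4.
The 6 still-open variables draw from only 6 values {1, 3, 5, 6, 7, 8}, so each is used; only e can be 1, hence e = 1.
The 5 still-open variables together cover exactly {3, 5, 6, 7, 8} — 5 values for 5 variables — and 5 appears only in r's list, so r = 5.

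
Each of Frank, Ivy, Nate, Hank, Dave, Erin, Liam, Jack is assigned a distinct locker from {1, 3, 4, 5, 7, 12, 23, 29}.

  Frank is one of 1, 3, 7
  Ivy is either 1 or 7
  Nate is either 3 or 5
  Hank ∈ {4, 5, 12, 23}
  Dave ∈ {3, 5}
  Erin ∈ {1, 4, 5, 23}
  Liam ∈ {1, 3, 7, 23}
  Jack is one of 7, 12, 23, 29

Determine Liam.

23

The 8 variables together cover exactly {1, 3, 4, 5, 7, 12, 23, 29} — 8 values for 8 variables — and 29 appears only in Jack's list, so Jack = 29.
The 7 still-open variables together cover exactly {1, 3, 4, 5, 7, 12, 23} — 7 values for 7 variables — and 12 appears only in Hank's list, so Hank = 12.
The 6 still-open variables draw from only 6 values {1, 3, 4, 5, 7, 23}, so each is used; only Erin can be 4, hence Erin = 4.
The 5 still-open variables draw from only 5 values {1, 3, 5, 7, 23}, so each is used; only Liam can be 23, hence Liam = 23.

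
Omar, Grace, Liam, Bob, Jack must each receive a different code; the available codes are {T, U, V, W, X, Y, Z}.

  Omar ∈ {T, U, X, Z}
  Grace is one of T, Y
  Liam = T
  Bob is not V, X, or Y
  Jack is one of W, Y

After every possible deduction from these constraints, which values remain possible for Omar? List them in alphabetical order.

Liam must be T (only option left). So Omar, Grace, Bob can't be T.
That leaves Grace = Y. Strike Y from Jack.
Jack must be W (only option left). So Bob can't be W.
No further eliminations apply; Omar can still be any of U, X, Z.

U, X, Z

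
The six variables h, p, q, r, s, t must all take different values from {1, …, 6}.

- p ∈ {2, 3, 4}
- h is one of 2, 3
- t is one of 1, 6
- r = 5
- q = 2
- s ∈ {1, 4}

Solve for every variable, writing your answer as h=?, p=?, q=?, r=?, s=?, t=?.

h=3, p=4, q=2, r=5, s=1, t=6

q must be 2 (only option left). Strike 2 from h, p.
r's domain is down to {5}, so r = 5.
h has just one choice, so h = 3. So p can't be 3.
p must be 4 (only option left). Strike 4 from s.
s has just one choice, so s = 1. Remove 1 from t.
t's domain is down to {6}, so t = 6.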